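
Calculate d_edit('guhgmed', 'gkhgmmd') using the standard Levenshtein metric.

Let D[i][j] be the edit distance between the first i characters of 'guhgmed' and the first j characters of 'gkhgmmd', with D[i][0] = i, D[0][j] = j, and D[i][j] = D[i-1][j-1] if the characters match, else 1 + min(D[i-1][j], D[i][j-1], D[i-1][j-1]). Filling the table (rows: prefixes of 'guhgmed', columns: prefixes of 'gkhgmmd'):
     ε  g  k  h  g  m  m  d
  ε  0  1  2  3  4  5  6  7
  g  1  0  1  2  3  4  5  6
  u  2  1  1  2  3  4  5  6
  h  3  2  2  1  2  3  4  5
  g  4  3  3  2  1  2  3  4
  m  5  4  4  3  2  1  2  3
  e  6  5  5  4  3  2  2  3
  d  7  6  6  5  4  3  3  2
The bottom-right entry gives D[7][7] = 2, so no sequence of fewer than 2 edits works. Backtracking through the table gives one optimal edit sequence (2 edits):
  guhgmed → gkhgmed (sub u→k @2)
  gkhgmed → gkhgmmd (sub e→m @6)
Edit distance = 2.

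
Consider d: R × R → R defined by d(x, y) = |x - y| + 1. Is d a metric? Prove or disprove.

No. d fails identity of indiscernibles (specifically d(x,x) = 0): d(-8, -8) = |-8 - (-8)| + 1 = 0 + 1 = 1 ≠ 0.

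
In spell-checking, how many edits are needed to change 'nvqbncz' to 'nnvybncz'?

Let D[i][j] be the edit distance between the first i characters of 'nvqbncz' and the first j characters of 'nnvybncz', with D[i][0] = i, D[0][j] = j, and D[i][j] = D[i-1][j-1] if the characters match, else 1 + min(D[i-1][j], D[i][j-1], D[i-1][j-1]). Filling the table (rows: prefixes of 'nvqbncz', columns: prefixes of 'nnvybncz'):
     ε  n  n  v  y  b  n  c  z
  ε  0  1  2  3  4  5  6  7  8
  n  1  0  1  2  3  4  5  6  7
  v  2  1  1  1  2  3  4  5  6
  q  3  2  2  2  2  3  4  5  6
  b  4  3  3  3  3  2  3  4  5
  n  5  4  3  4  4  3  2  3  4
  c  6  5  4  4  5  4  3  2  3
  z  7  6  5  5  5  5  4  3  2
The bottom-right entry gives D[7][8] = 2, so no sequence of fewer than 2 edits works. Backtracking through the table gives one optimal edit sequence (2 edits):
  nvqbncz → nnvqbncz (ins n @1)
  nnvqbncz → nnvybncz (sub q→y @4)
Edit distance = 2.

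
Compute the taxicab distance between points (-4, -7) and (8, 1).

Σ|x_i - y_i| = |-4 - 8| + |-7 - 1| = 12 + 8 = 20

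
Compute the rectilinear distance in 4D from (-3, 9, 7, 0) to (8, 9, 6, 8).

Σ|x_i - y_i| = |-3 - 8| + |9 - 9| + |7 - 6| + |0 - 8| = 11 + 0 + 1 + 8 = 20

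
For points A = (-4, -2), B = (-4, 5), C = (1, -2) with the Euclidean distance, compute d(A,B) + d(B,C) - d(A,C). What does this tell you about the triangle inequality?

d(A,B) = √(0² + 7²) = √49 = 7, d(B,C) = √(5² + 7²) = √74 ≈ 8.6023, d(A,C) = √(5² + 0²) = √25 = 5.
d(A,B) + d(B,C) - d(A,C) = 7 + 8.6023 - 5 = 15.6023 - 5 = 10.6023 (to 4 decimal places). This is ≥ 0, so the triangle inequality holds for these points.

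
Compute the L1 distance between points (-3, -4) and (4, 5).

Σ|x_i - y_i| = |-3 - 4| + |-4 - 5| = 7 + 9 = 16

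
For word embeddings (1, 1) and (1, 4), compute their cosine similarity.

With u = (1, 1), v = (1, 4):
u·v = 1·1 + 1·4 = 1 + 4 = 5.
|u| = √(1² + 1²) = √2, |v| = √(1² + 4²) = √17, so |u||v| = √(2·17) = √34.
cos θ = (u·v)/(|u||v|) = 5/√34 ≈ 0.8575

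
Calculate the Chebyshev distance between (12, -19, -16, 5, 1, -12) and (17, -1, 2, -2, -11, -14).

max(|x_i - y_i|) = max(|12 - 17|, |-19 - (-1)|, |-16 - 2|, |5 - (-2)|, |1 - (-11)|, |-12 - (-14)|) = max(5, 18, 18, 7, 12, 2) = 18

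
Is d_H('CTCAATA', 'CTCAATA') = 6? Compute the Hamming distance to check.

Differing positions: none. Hamming distance = 0, so the claim that d_H = 6 is false.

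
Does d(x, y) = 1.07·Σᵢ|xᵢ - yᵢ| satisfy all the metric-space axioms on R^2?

Yes. The L1 (Manhattan) norm induces a metric on R^2, and multiplying a metric by a positive constant 1.07 > 0 preserves all four axioms: non-negativity (1.07·||x-y|| ≥ 0), identity (1.07·||x-y|| = 0 ⟺ ||x-y|| = 0 ⟺ x = y), symmetry (||x-y|| = ||y-x||), and the triangle inequality (1.07·||x-z|| ≤ 1.07·||x-y|| + 1.07·||y-z||). So d is a metric.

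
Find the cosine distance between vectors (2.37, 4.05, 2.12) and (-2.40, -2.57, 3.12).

With u = (2.37, 4.05, 2.12), v = (-2.40, -2.57, 3.12):
u·v = 2.37·(-2.4) + 4.05·(-2.57) + 2.12·3.12 = (-5.688) + (-10.4085) + 6.6144 = -9.4821.
|u| = √(2.37² + 4.05² + 2.12²) = √(5.6169 + 16.4025 + 4.4944) = √26.5138, |v| = √((-2.4)² + (-2.57)² + 3.12²) = √(5.76 + 6.6049 + 9.7344) = √22.0993.
cos θ = (u·v)/(|u||v|) = -9.4821/(√26.5138·√22.0993) ≈ -0.3917
Cosine distance = 1 - cos θ ≈ 1 - (-0.3917) = 1.3917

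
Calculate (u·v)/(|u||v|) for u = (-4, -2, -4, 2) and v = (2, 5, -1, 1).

With u = (-4, -2, -4, 2), v = (2, 5, -1, 1):
u·v = (-4)·2 + (-2)·5 + (-4)·(-1) + 2·1 = (-8) + (-10) + 4 + 2 = -12.
|u| = √((-4)² + (-2)² + (-4)² + 2²) = √40, |v| = √(2² + 5² + (-1)² + 1²) = √31, so |u||v| = √(40·31) = √1240.
cos θ = (u·v)/(|u||v|) = -12/√1240 ≈ -0.3408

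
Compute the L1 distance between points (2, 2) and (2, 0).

Σ|x_i - y_i| = |2 - 2| + |2 - 0| = 0 + 2 = 2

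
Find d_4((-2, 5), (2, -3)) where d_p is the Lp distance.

(Σ|x_i - y_i|^4)^(1/4) = (|-2 - 2|^4 + |5 - (-3)|^4)^(1/4)
= (4^4 + 8^4)^(1/4) = (256 + 4096)^(1/4) = (4352)^(1/4) ≈ 8.1222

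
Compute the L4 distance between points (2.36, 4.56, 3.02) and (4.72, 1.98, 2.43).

(Σ|x_i - y_i|^4)^(1/4) = (|2.36 - 4.72|^4 + |4.56 - 1.98|^4 + |3.02 - 2.43|^4)^(1/4)
= (2.36^4 + 2.58^4 + 0.59^4)^(1/4) ≈ (31.0204 + 44.3077 + 0.1212)^(1/4) = (75.4493)^(1/4) ≈ 2.9472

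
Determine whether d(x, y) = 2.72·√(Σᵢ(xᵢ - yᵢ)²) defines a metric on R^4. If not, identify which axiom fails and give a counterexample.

Yes. The L2 (Euclidean) norm induces a metric on R^4, and multiplying a metric by a positive constant 2.72 > 0 preserves all four axioms: non-negativity (2.72·||x-y|| ≥ 0), identity (2.72·||x-y|| = 0 ⟺ ||x-y|| = 0 ⟺ x = y), symmetry (||x-y|| = ||y-x||), and the triangle inequality (2.72·||x-z|| ≤ 2.72·||x-y|| + 2.72·||y-z||). So d is a metric.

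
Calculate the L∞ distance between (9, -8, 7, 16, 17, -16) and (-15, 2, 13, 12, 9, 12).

max(|x_i - y_i|) = max(|9 - (-15)|, |-8 - 2|, |7 - 13|, |16 - 12|, |17 - 9|, |-16 - 12|) = max(24, 10, 6, 4, 8, 28) = 28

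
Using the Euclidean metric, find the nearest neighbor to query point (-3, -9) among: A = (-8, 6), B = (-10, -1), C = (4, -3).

Distances: d(A) ≈ 15.8114, d(B) ≈ 10.6301, d(C) ≈ 9.2195. Nearest: C = (4, -3) with distance 9.2195.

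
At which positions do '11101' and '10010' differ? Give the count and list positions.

Differing positions: 2, 3, 4, 5. Hamming distance = 4.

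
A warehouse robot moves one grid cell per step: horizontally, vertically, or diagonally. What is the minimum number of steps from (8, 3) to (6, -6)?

max(|x_i - y_i|) = max(|8 - 6|, |3 - (-6)|) = max(2, 9) = 9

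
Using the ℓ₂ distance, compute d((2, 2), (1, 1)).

(Σ|x_i - y_i|^2)^(1/2) = (|2 - 1|^2 + |2 - 1|^2)^(1/2)
= (1^2 + 1^2)^(1/2) = (1 + 1)^(1/2) = (2)^(1/2) ≈ 1.4142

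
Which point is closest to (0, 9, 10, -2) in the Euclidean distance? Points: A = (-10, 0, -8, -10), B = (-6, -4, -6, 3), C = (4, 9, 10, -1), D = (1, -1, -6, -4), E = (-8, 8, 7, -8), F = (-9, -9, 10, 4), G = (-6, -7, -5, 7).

Distances: d(A) ≈ 23.8537, d(B) ≈ 22.0454, d(C) ≈ 4.1231, d(D) = 19, d(E) ≈ 10.4881, d(F) = 21, d(G) ≈ 24.454. Nearest: C = (4, 9, 10, -1) with distance 4.1231.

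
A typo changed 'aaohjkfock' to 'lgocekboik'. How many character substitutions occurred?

Differing positions: 1, 2, 4, 5, 7, 9. Hamming distance = 6.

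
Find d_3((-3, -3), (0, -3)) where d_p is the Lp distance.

(Σ|x_i - y_i|^3)^(1/3) = (|-3 - 0|^3 + |-3 - (-3)|^3)^(1/3)
= (3^3 + 0^3)^(1/3) = (27 + 0)^(1/3) = (27)^(1/3) = 3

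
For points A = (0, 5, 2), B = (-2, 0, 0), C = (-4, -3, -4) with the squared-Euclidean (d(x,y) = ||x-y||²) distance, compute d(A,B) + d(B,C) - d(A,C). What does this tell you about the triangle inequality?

d(A,B) = 2² + 5² + 2² = 33, d(B,C) = 2² + 3² + 4² = 29, d(A,C) = 4² + 8² + 6² = 116.
d(A,B) + d(B,C) - d(A,C) = 33 + 29 - 116 = 62 - 116 = -54. This is < 0, so the triangle inequality FAILS for these points (squared-Euclidean is not a metric).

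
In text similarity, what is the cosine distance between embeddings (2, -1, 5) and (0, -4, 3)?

With u = (2, -1, 5), v = (0, -4, 3):
u·v = 2·0 + (-1)·(-4) + 5·3 = 0 + 4 + 15 = 19.
|u| = √(2² + (-1)² + 5²) = √30, |v| = √(0² + (-4)² + 3²) = √25, so |u||v| = √(30·25) = √750.
cos θ = (u·v)/(|u||v|) = 19/√750 ≈ 0.6938
Cosine distance = 1 - cos θ ≈ 1 - 0.6938 = 0.3062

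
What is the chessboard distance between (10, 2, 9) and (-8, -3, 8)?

max(|x_i - y_i|) = max(|10 - (-8)|, |2 - (-3)|, |9 - 8|) = max(18, 5, 1) = 18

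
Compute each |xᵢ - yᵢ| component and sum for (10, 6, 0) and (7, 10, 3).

Σ|x_i - y_i| = |10 - 7| + |6 - 10| + |0 - 3| = 3 + 4 + 3 = 10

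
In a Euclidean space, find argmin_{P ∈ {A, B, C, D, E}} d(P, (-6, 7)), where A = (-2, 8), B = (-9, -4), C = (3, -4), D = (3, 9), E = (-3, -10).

Distances: d(A) ≈ 4.1231, d(B) ≈ 11.4018, d(C) ≈ 14.2127, d(D) ≈ 9.2195, d(E) ≈ 17.2627. Nearest: A = (-2, 8) with distance 4.1231.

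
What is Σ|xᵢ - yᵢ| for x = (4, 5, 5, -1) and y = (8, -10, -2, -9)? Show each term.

Σ|x_i - y_i| = |4 - 8| + |5 - (-10)| + |5 - (-2)| + |-1 - (-9)| = 4 + 15 + 7 + 8 = 34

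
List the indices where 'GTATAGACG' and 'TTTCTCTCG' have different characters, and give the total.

Differing positions: 1, 3, 4, 5, 6, 7. Hamming distance = 6.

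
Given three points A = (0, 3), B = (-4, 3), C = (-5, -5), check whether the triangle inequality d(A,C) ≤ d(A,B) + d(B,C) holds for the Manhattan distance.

d(A,B) = 4 + 0 = 4, d(B,C) = 1 + 8 = 9, d(A,C) = 5 + 8 = 13.
d(A,C) = 13 ≤ 4 + 9 = 13. Triangle inequality is satisfied.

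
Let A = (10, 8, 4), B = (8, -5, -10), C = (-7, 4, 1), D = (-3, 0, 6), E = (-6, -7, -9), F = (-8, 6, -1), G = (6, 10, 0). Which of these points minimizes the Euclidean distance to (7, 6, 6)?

Distances: d(A) ≈ 4.1231, d(B) ≈ 19.4422, d(C) = 15, d(D) ≈ 11.6619, d(E) ≈ 23.7276, d(F) ≈ 16.5529, d(G) ≈ 7.2801. Nearest: A = (10, 8, 4) with distance 4.1231.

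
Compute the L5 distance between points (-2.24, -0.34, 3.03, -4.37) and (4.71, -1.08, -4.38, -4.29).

(Σ|x_i - y_i|^5)^(1/5) = (|-2.24 - 4.71|^5 + |-0.34 - (-1.08)|^5 + |3.03 - (-4.38)|^5 + |-4.37 - (-4.29)|^5)^(1/5)
= (6.95^5 + 0.74^5 + 7.41^5 + 0.08^5)^(1/5) ≈ (16215.264 + 0.2219 + 22340.4049 + 0)^(1/5) = (38555.8908)^(1/5) ≈ 8.2645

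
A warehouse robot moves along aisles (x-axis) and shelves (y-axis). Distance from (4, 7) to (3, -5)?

Σ|x_i - y_i| = |4 - 3| + |7 - (-5)| = 1 + 12 = 13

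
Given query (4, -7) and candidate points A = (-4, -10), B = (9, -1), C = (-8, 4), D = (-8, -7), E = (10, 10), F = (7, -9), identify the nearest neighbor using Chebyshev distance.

Distances: d(A) = 8, d(B) = 6, d(C) = 12, d(D) = 12, d(E) = 17, d(F) = 3. Nearest: F = (7, -9) with distance 3.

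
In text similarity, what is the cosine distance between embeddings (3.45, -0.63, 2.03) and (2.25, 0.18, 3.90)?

With u = (3.45, -0.63, 2.03), v = (2.25, 0.18, 3.90):
u·v = 3.45·2.25 + (-0.63)·0.18 + 2.03·3.9 = 7.7625 + (-0.1134) + 7.917 = 15.5661.
|u| = √(3.45² + (-0.63)² + 2.03²) = √(11.9025 + 0.3969 + 4.1209) = √16.4203, |v| = √(2.25² + 0.18² + 3.9²) = √(5.0625 + 0.0324 + 15.21) = √20.3049.
cos θ = (u·v)/(|u||v|) = 15.5661/(√16.4203·√20.3049) ≈ 0.8525
Cosine distance = 1 - cos θ ≈ 1 - 0.8525 = 0.1475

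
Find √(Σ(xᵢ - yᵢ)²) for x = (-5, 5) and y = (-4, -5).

√(Σ(x_i - y_i)²) = √((-5 - (-4))² + (5 - (-5))²)
= √((-1)² + 10²) = √(1 + 100) = √101 ≈ 10.0499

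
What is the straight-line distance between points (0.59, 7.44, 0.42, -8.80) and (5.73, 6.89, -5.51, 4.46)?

√(Σ(x_i - y_i)²) = √((0.59 - 5.73)² + (7.44 - 6.89)² + (0.42 - (-5.51))² + (-8.8 - 4.46)²)
= √((-5.14)² + 0.55² + 5.93² + (-13.26)²) = √(26.4196 + 0.3025 + 35.1649 + 175.8276) = √237.7146 ≈ 15.418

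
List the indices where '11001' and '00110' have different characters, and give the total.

Differing positions: 1, 2, 3, 4, 5. Hamming distance = 5.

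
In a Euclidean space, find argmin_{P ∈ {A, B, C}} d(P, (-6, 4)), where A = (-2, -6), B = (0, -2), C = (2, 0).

Distances: d(A) ≈ 10.7703, d(B) ≈ 8.4853, d(C) ≈ 8.9443. Nearest: B = (0, -2) with distance 8.4853.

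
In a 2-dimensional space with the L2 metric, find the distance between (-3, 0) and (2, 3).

(Σ|x_i - y_i|^2)^(1/2) = (|-3 - 2|^2 + |0 - 3|^2)^(1/2)
= (5^2 + 3^2)^(1/2) = (25 + 9)^(1/2) = (34)^(1/2) ≈ 5.831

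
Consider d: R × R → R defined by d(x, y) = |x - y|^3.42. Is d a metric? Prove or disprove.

No. d(x,y) = |x-y|^3.42 fails the triangle inequality since p = 3.42 > 1. Counterexample: x = 3, y = 12, z = 18. d(x,z) = |3 - 18|^3.42 = 15^3.42 ≈ 10525.2424, but d(x,y) + d(y,z) = 9^3.42 + 6^3.42 ≈ 1834.4648 + 458.4345 = 2292.8993. Since 10525.2424 > 2292.8993, the triangle inequality is violated.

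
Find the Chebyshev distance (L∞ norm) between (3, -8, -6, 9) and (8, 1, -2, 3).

max(|x_i - y_i|) = max(|3 - 8|, |-8 - 1|, |-6 - (-2)|, |9 - 3|) = max(5, 9, 4, 6) = 9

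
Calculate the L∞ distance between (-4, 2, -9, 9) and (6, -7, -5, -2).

max(|x_i - y_i|) = max(|-4 - 6|, |2 - (-7)|, |-9 - (-5)|, |9 - (-2)|) = max(10, 9, 4, 11) = 11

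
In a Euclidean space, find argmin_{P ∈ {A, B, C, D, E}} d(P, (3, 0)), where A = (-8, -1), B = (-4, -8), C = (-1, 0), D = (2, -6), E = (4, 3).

Distances: d(A) ≈ 11.0454, d(B) ≈ 10.6301, d(C) = 4, d(D) ≈ 6.0828, d(E) ≈ 3.1623. Nearest: E = (4, 3) with distance 3.1623.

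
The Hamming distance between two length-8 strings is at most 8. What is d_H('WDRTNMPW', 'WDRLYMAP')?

Differing positions: 4, 5, 7, 8. Hamming distance = 4. The maximum possible Hamming distance for length-8 strings is 8, so d_H/8 = 4/8 = 0.5.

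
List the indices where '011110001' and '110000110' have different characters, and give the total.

Differing positions: 1, 3, 4, 5, 7, 8, 9. Hamming distance = 7.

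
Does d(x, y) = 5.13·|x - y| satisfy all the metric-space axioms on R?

Yes. Since |x - y| is a metric on R and 5.13 > 0, the positive scalar multiple 5.13·|x - y| is also a metric: scaling by a positive constant preserves non-negativity, identity (d=0 ⟺ |x-y|=0 ⟺ x=y), symmetry, and the triangle inequality.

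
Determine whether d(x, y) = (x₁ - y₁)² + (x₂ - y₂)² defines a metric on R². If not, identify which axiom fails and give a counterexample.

No. The squared Euclidean distance fails the triangle inequality. Counterexample: x = (0, 0), y = (2, 2), z = (4, 4). d(x,z) = 4² + 4² = 32, but d(x,y) + d(y,z) = (2² + 2²) + (2² + 2²) = 8 + 8 = 16. Since 32 > 16, the triangle inequality is violated. (Note: √d, the ordinary Euclidean distance, IS a metric.)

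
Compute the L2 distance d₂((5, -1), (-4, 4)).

√(Σ(x_i - y_i)²) = √((5 - (-4))² + (-1 - 4)²)
= √(9² + (-5)²) = √(81 + 25) = √106 ≈ 10.2956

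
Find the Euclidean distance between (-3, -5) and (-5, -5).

√(Σ(x_i - y_i)²) = √((-3 - (-5))² + (-5 - (-5))²)
= √(2² + 0²) = √(4 + 0) = √4 = 2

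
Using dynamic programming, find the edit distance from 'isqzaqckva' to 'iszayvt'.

Let D[i][j] be the edit distance between the first i characters of 'isqzaqckva' and the first j characters of 'iszayvt', with D[i][0] = i, D[0][j] = j, and D[i][j] = D[i-1][j-1] if the characters match, else 1 + min(D[i-1][j], D[i][j-1], D[i-1][j-1]). Filling the table (rows: prefixes of 'isqzaqckva', columns: prefixes of 'iszayvt'):
     ε  i  s  z  a  y  v  t
  ε  0  1  2  3  4  5  6  7
  i  1  0  1  2  3  4  5  6
  s  2  1  0  1  2  3  4  5
  q  3  2  1  1  2  3  4  5
  z  4  3  2  1  2  3  4  5
  a  5  4  3  2  1  2  3  4
  q  6  5  4  3  2  2  3  4
  c  7  6  5  4  3  3  3  4
  k  8  7  6  5  4  4  4  4
  v  9  8  7  6  5  5  4  5
  a 10  9  8  7  6  6  5  5
The bottom-right entry gives D[10][7] = 5, so no sequence of fewer than 5 edits works. Backtracking through the table gives one optimal edit sequence (5 edits):
  isqzaqckva → iszaqckva (del q @3)
  iszaqckva → iszackva (del q @5)
  iszackva → iszakva (del c @5)
  iszakva → iszayva (sub k→y @5)
  iszayva → iszayvt (sub a→t @7)
Edit distance = 5.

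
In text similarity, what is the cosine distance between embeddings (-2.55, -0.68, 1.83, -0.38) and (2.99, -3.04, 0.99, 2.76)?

With u = (-2.55, -0.68, 1.83, -0.38), v = (2.99, -3.04, 0.99, 2.76):
u·v = (-2.55)·2.99 + (-0.68)·(-3.04) + 1.83·0.99 + (-0.38)·2.76 = (-7.6245) + 2.0672 + 1.8117 + (-1.0488) = -4.7944.
|u| = √((-2.55)² + (-0.68)² + 1.83² + (-0.38)²) = √(6.5025 + 0.4624 + 3.3489 + 0.1444) = √10.4582, |v| = √(2.99² + (-3.04)² + 0.99² + 2.76²) = √(8.9401 + 9.2416 + 0.9801 + 7.6176) = √26.7794.
cos θ = (u·v)/(|u||v|) = -4.7944/(√10.4582·√26.7794) ≈ -0.2865
Cosine distance = 1 - cos θ ≈ 1 - (-0.2865) = 1.2865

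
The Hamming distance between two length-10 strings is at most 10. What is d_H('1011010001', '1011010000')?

Differing positions: 10. Hamming distance = 1. The maximum possible Hamming distance for length-10 strings is 10, so d_H/10 = 1/10 = 0.1.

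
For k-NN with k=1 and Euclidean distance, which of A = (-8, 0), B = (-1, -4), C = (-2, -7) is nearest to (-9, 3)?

Distances: d(A) ≈ 3.1623, d(B) ≈ 10.6301, d(C) ≈ 12.2066. Nearest: A = (-8, 0) with distance 3.1623.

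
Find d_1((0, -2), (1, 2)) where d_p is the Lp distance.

Σ|x_i - y_i| = |0 - 1| + |-2 - 2| = 1 + 4 = 5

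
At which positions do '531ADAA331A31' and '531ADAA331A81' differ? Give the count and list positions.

Differing positions: 12. Hamming distance = 1.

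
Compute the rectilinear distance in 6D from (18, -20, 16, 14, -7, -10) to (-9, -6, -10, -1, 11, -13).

Σ|x_i - y_i| = |18 - (-9)| + |-20 - (-6)| + |16 - (-10)| + |14 - (-1)| + |-7 - 11| + |-10 - (-13)| = 27 + 14 + 26 + 15 + 18 + 3 = 103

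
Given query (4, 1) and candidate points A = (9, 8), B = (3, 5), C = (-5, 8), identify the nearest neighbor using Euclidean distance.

Distances: d(A) ≈ 8.6023, d(B) ≈ 4.1231, d(C) ≈ 11.4018. Nearest: B = (3, 5) with distance 4.1231.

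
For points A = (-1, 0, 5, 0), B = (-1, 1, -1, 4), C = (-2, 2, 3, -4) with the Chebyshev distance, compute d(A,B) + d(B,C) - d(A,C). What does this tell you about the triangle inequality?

d(A,B) = max(0, 1, 6, 4) = 6, d(B,C) = max(1, 1, 4, 8) = 8, d(A,C) = max(1, 2, 2, 4) = 4.
d(A,B) + d(B,C) - d(A,C) = 6 + 8 - 4 = 14 - 4 = 10. This is ≥ 0, so the triangle inequality holds for these points.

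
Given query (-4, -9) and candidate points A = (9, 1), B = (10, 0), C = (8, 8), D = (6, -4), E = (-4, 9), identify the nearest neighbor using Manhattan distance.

Distances: d(A) = 23, d(B) = 23, d(C) = 29, d(D) = 15, d(E) = 18. Nearest: D = (6, -4) with distance 15.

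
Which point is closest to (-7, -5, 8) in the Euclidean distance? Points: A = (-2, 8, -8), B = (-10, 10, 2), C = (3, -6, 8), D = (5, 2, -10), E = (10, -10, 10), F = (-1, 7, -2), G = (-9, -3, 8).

Distances: d(A) ≈ 21.2132, d(B) ≈ 16.4317, d(C) ≈ 10.0499, d(D) ≈ 22.7376, d(E) ≈ 17.8326, d(F) ≈ 16.7332, d(G) ≈ 2.8284. Nearest: G = (-9, -3, 8) with distance 2.8284.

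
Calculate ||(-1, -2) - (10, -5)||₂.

√(Σ(x_i - y_i)²) = √((-1 - 10)² + (-2 - (-5))²)
= √((-11)² + 3²) = √(121 + 9) = √130 ≈ 11.4018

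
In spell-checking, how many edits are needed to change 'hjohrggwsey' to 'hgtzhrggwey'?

Let D[i][j] be the edit distance between the first i characters of 'hjohrggwsey' and the first j characters of 'hgtzhrggwey', with D[i][0] = i, D[0][j] = j, and D[i][j] = D[i-1][j-1] if the characters match, else 1 + min(D[i-1][j], D[i][j-1], D[i-1][j-1]). Filling the table (rows: prefixes of 'hjohrggwsey', columns: prefixes of 'hgtzhrggwey'):
     ε  h  g  t  z  h  r  g  g  w  e  y
  ε  0  1  2  3  4  5  6  7  8  9 10 11
  h  1  0  1  2  3  4  5  6  7  8  9 10
  j  2  1  1  2  3  4  5  6  7  8  9 10
  o  3  2  2  2  3  4  5  6  7  8  9 10
  h  4  3  3  3  3  3  4  5  6  7  8  9
  r  5  4  4  4  4  4  3  4  5  6  7  8
  g  6  5  4  5  5  5  4  3  4  5  6  7
  g  7  6  5  5  6  6  5  4  3  4  5  6
  w  8  7  6  6  6  7  6  5  4  3  4  5
  s  9  8  7  7  7  7  7  6  5  4  4  5
  e 10  9  8  8  8  8  8  7  6  5  4  5
  y 11 10  9  9  9  9  9  8  7  6  5  4
The bottom-right entry gives D[11][11] = 4, so no sequence of fewer than 4 edits works. Backtracking through the table gives one optimal edit sequence (4 edits):
  hjohrggwsey → hgjohrggwsey (ins g @2)
  hgjohrggwsey → hgtohrggwsey (sub j→t @3)
  hgtohrggwsey → hgtzhrggwsey (sub o→z @4)
  hgtzhrggwsey → hgtzhrggwey (del s @10)
Edit distance = 4.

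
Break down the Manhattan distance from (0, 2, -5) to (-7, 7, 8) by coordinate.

Σ|x_i - y_i| = |0 - (-7)| + |2 - 7| + |-5 - 8| = 7 + 5 + 13 = 25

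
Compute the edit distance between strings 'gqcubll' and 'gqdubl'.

Let D[i][j] be the edit distance between the first i characters of 'gqcubll' and the first j characters of 'gqdubl', with D[i][0] = i, D[0][j] = j, and D[i][j] = D[i-1][j-1] if the characters match, else 1 + min(D[i-1][j], D[i][j-1], D[i-1][j-1]). Filling the table (rows: prefixes of 'gqcubll', columns: prefixes of 'gqdubl'):
     ε  g  q  d  u  b  l
  ε  0  1  2  3  4  5  6
  g  1  0  1  2  3  4  5
  q  2  1  0  1  2  3  4
  c  3  2  1  1  2  3  4
  u  4  3  2  2  1  2  3
  b  5  4  3  3  2  1  2
  l  6  5  4  4  3  2  1
  l  7  6  5  5  4  3  2
The bottom-right entry gives D[7][6] = 2, so no sequence of fewer than 2 edits works. Backtracking through the table gives one optimal edit sequence (2 edits):
  gqcubll → gqdubll (sub c→d @3)
  gqdubll → gqdubl (del l @6)
Edit distance = 2.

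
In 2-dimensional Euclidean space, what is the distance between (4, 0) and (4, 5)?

√(Σ(x_i - y_i)²) = √((4 - 4)² + (0 - 5)²)
= √(0² + (-5)²) = √(0 + 25) = √25 = 5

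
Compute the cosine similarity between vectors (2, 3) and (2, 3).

With u = (2, 3), v = (2, 3):
u·v = 2·2 + 3·3 = 4 + 9 = 13.
|u| = √(2² + 3²) = √13, |v| = √(2² + 3²) = √13, so |u||v| = √(13·13) = √169 = 13.
cos θ = (u·v)/(|u||v|) = 13/13 = 1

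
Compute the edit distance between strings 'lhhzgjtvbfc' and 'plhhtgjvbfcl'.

Let D[i][j] be the edit distance between the first i characters of 'lhhzgjtvbfc' and the first j characters of 'plhhtgjvbfcl', with D[i][0] = i, D[0][j] = j, and D[i][j] = D[i-1][j-1] if the characters match, else 1 + min(D[i-1][j], D[i][j-1], D[i-1][j-1]). Filling the table (rows: prefixes of 'lhhzgjtvbfc', columns: prefixes of 'plhhtgjvbfcl'):
     ε  p  l  h  h  t  g  j  v  b  f  c  l
  ε  0  1  2  3  4  5  6  7  8  9 10 11 12
  l  1  1  1  2  3  4  5  6  7  8  9 10 11
  h  2  2  2  1  2  3  4  5  6  7  8  9 10
  h  3  3  3  2  1  2  3  4  5  6  7  8  9
  z  4  4  4  3  2  2  3  4  5  6  7  8  9
  g  5  5  5  4  3  3  2  3  4  5  6  7  8
  j  6  6  6  5  4  4  3  2  3  4  5  6  7
  t  7  7  7  6  5  4  4  3  3  4  5  6  7
  v  8  8  8  7  6  5  5  4  3  4  5  6  7
  b  9  9  9  8  7  6  6  5  4  3  4  5  6
  f 10 10 10  9  8  7  7  6  5  4  3  4  5
  c 11 11 11 10  9  8  8  7  6  5  4  3  4
The bottom-right entry gives D[11][12] = 4, so no sequence of fewer than 4 edits works. Backtracking through the table gives one optimal edit sequence (4 edits):
  lhhzgjtvbfc → plhhzgjtvbfc (ins p @1)
  plhhzgjtvbfc → plhhtgjtvbfc (sub z→t @5)
  plhhtgjtvbfc → plhhtgjvbfc (del t @8)
  plhhtgjvbfc → plhhtgjvbfcl (ins l @12)
Edit distance = 4.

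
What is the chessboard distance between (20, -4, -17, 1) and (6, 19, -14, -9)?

max(|x_i - y_i|) = max(|20 - 6|, |-4 - 19|, |-17 - (-14)|, |1 - (-9)|) = max(14, 23, 3, 10) = 23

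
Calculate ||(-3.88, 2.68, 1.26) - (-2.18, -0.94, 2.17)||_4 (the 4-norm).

(Σ|x_i - y_i|^4)^(1/4) = (|-3.88 - (-2.18)|^4 + |2.68 - (-0.94)|^4 + |1.26 - 2.17|^4)^(1/4)
= (1.7^4 + 3.62^4 + 0.91^4)^(1/4) ≈ (8.3521 + 171.7253 + 0.6857)^(1/4) = (180.7631)^(1/4) ≈ 3.6667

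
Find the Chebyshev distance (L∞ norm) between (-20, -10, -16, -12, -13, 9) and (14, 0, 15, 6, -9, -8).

max(|x_i - y_i|) = max(|-20 - 14|, |-10 - 0|, |-16 - 15|, |-12 - 6|, |-13 - (-9)|, |9 - (-8)|) = max(34, 10, 31, 18, 4, 17) = 34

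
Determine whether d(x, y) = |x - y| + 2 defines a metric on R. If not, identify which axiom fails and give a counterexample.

No. d fails identity of indiscernibles (specifically d(x,x) = 0): d(8, 8) = |8 - 8| + 2 = 0 + 2 = 2 ≠ 0.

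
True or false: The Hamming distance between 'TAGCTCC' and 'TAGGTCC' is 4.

Differing positions: 4. Hamming distance = 1, so the claim that d_H = 4 is false.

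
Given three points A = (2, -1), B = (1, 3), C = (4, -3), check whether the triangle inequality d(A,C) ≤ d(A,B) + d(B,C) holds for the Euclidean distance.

d(A,B) = √(1² + 4²) = √17 ≈ 4.1231, d(B,C) = √(3² + 6²) = √45 ≈ 6.7082, d(A,C) = √(2² + 2²) = √8 ≈ 2.8284.
d(A,C) ≈ 2.8284 ≤ 4.1231 + 6.7082 = 10.8313. Triangle inequality is satisfied.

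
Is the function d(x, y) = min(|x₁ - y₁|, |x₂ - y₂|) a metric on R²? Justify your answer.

No. d fails identity of indiscernibles: take x = (0, 0) and y = (0, 1). Then d(x,y) = min(|0 - 0|, |0 - 1|) = min(0, 1) = 0, yet x ≠ y.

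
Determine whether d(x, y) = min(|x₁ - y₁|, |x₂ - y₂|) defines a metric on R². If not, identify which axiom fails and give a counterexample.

No. d fails identity of indiscernibles: take x = (2, 0) and y = (2, 3). Then d(x,y) = min(|2 - 2|, |0 - 3|) = min(0, 3) = 0, yet x ≠ y.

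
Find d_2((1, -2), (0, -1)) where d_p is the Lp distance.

(Σ|x_i - y_i|^2)^(1/2) = (|1 - 0|^2 + |-2 - (-1)|^2)^(1/2)
= (1^2 + 1^2)^(1/2) = (1 + 1)^(1/2) = (2)^(1/2) ≈ 1.4142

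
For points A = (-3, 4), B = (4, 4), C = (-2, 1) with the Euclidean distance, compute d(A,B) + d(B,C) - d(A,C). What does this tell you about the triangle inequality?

d(A,B) = √(7² + 0²) = √49 = 7, d(B,C) = √(6² + 3²) = √45 ≈ 6.7082, d(A,C) = √(1² + 3²) = √10 ≈ 3.1623.
d(A,B) + d(B,C) - d(A,C) = 7 + 6.7082 - 3.1623 = 13.7082 - 3.1623 = 10.5459 (to 4 decimal places). This is ≥ 0, so the triangle inequality holds for these points.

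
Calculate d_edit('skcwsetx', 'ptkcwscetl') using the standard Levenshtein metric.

Let D[i][j] be the edit distance between the first i characters of 'skcwsetx' and the first j characters of 'ptkcwscetl', with D[i][0] = i, D[0][j] = j, and D[i][j] = D[i-1][j-1] if the characters match, else 1 + min(D[i-1][j], D[i][j-1], D[i-1][j-1]). Filling the table (rows: prefixes of 'skcwsetx', columns: prefixes of 'ptkcwscetl'):
     ε  p  t  k  c  w  s  c  e  t  l
  ε  0  1  2  3  4  5  6  7  8  9 10
  s  1  1  2  3  4  5  5  6  7  8  9
  k  2  2  2  2  3  4  5  6  7  8  9
  c  3  3  3  3  2  3  4  5  6  7  8
  w  4  4  4  4  3  2  3  4  5  6  7
  s  5  5  5  5  4  3  2  3  4  5  6
  e  6  6  6  6  5  4  3  3  3  4  5
  t  7  7  6  7  6  5  4  4  4  3  4
  x  8  8  7  7  7  6  5  5  5  4  4
The bottom-right entry gives D[8][10] = 4, so no sequence of fewer than 4 edits works. Backtracking through the table gives one optimal edit sequence (4 edits):
  skcwsetx → pskcwsetx (ins p @1)
  pskcwsetx → ptkcwsetx (sub s→t @2)
  ptkcwsetx → ptkcwscetx (ins c @7)
  ptkcwscetx → ptkcwscetl (sub x→l @10)
Edit distance = 4.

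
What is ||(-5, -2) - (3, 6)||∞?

max(|x_i - y_i|) = max(|-5 - 3|, |-2 - 6|) = max(8, 8) = 8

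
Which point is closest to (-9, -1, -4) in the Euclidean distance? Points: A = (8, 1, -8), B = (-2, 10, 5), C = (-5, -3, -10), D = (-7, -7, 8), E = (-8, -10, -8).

Distances: d(A) ≈ 17.5784, d(B) ≈ 15.843, d(C) ≈ 7.4833, d(D) ≈ 13.5647, d(E) ≈ 9.8995. Nearest: C = (-5, -3, -10) with distance 7.4833.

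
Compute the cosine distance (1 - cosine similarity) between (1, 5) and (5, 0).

With u = (1, 5), v = (5, 0):
u·v = 1·5 + 5·0 = 5 + 0 = 5.
|u| = √(1² + 5²) = √26, |v| = √(5² + 0²) = √25, so |u||v| = √(26·25) = √650.
cos θ = (u·v)/(|u||v|) = 5/√650 ≈ 0.1961
Cosine distance = 1 - cos θ ≈ 1 - 0.1961 = 0.8039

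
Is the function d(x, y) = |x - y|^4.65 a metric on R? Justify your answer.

No. d(x,y) = |x-y|^4.65 fails the triangle inequality since p = 4.65 > 1. Counterexample: x = -2, y = 2, z = 5. d(x,z) = |-2 - 5|^4.65 = 7^4.65 ≈ 8505.6182, but d(x,y) + d(y,z) = 4^4.65 + 3^4.65 ≈ 630.3459 + 165.4298 = 795.7757. Since 8505.6182 > 795.7757, the triangle inequality is violated.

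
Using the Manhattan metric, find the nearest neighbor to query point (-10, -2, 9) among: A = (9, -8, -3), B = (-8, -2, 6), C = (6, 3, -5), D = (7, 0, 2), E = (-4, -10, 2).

Distances: d(A) = 37, d(B) = 5, d(C) = 35, d(D) = 26, d(E) = 21. Nearest: B = (-8, -2, 6) with distance 5.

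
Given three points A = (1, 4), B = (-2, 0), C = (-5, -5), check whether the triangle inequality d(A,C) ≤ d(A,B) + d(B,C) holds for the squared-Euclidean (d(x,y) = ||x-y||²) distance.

d(A,B) = 3² + 4² = 25, d(B,C) = 3² + 5² = 34, d(A,C) = 6² + 9² = 117.
d(A,C) = 117 > 25 + 34 = 59. Triangle inequality is VIOLATED. (Squared-Euclidean is not a metric — this is a counterexample.)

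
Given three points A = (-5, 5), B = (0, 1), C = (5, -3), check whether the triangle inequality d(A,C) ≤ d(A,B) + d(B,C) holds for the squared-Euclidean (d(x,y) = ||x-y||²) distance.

d(A,B) = 5² + 4² = 41, d(B,C) = 5² + 4² = 41, d(A,C) = 10² + 8² = 164.
d(A,C) = 164 > 41 + 41 = 82. Triangle inequality is VIOLATED. (Squared-Euclidean is not a metric — this is a counterexample.)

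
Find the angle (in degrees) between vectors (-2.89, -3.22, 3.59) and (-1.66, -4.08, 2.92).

With u = (-2.89, -3.22, 3.59), v = (-1.66, -4.08, 2.92):
u·v = (-2.89)·(-1.66) + (-3.22)·(-4.08) + 3.59·2.92 = 4.7974 + 13.1376 + 10.4828 = 28.4178.
|u| = √((-2.89)² + (-3.22)² + 3.59²) = √(8.3521 + 10.3684 + 12.8881) = √31.6086, |v| = √((-1.66)² + (-4.08)² + 2.92²) = √(2.7556 + 16.6464 + 8.5264) = √27.9284.
cos θ = (u·v)/(|u||v|) = 28.4178/(√31.6086·√27.9284) ≈ 0.956456
θ = arccos(0.956456) ≈ 16.97°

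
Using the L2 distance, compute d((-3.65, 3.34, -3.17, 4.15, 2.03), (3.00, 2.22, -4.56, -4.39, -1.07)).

(Σ|x_i - y_i|^2)^(1/2) = (|-3.65 - 3|^2 + |3.34 - 2.22|^2 + |-3.17 - (-4.56)|^2 + |4.15 - (-4.39)|^2 + |2.03 - (-1.07)|^2)^(1/2)
= (6.65^2 + 1.12^2 + 1.39^2 + 8.54^2 + 3.1^2)^(1/2) = (44.2225 + 1.2544 + 1.9321 + 72.9316 + 9.61)^(1/2) = (129.9506)^(1/2) ≈ 11.3996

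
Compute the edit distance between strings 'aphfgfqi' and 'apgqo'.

Let D[i][j] be the edit distance between the first i characters of 'aphfgfqi' and the first j characters of 'apgqo', with D[i][0] = i, D[0][j] = j, and D[i][j] = D[i-1][j-1] if the characters match, else 1 + min(D[i-1][j], D[i][j-1], D[i-1][j-1]). Filling the table (rows: prefixes of 'aphfgfqi', columns: prefixes of 'apgqo'):
     ε  a  p  g  q  o
  ε  0  1  2  3  4  5
  a  1  0  1  2  3  4
  p  2  1  0  1  2  3
  h  3  2  1  1  2  3
  f  4  3  2  2  2  3
  g  5  4  3  2  3  3
  f  6  5  4  3  3  4
  q  7  6  5  4  3  4
  i  8  7  6  5  4  4
The bottom-right entry gives D[8][5] = 4, so no sequence of fewer than 4 edits works. Backtracking through the table gives one optimal edit sequence (4 edits):
  aphfgfqi → apfgfqi (del h @3)
  apfgfqi → apgfqi (del f @3)
  apgfqi → apgqi (del f @4)
  apgqi → apgqo (sub i→o @5)
Edit distance = 4.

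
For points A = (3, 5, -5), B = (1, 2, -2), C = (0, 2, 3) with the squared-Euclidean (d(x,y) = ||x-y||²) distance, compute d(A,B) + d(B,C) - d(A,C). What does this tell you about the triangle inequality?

d(A,B) = 2² + 3² + 3² = 22, d(B,C) = 1² + 0² + 5² = 26, d(A,C) = 3² + 3² + 8² = 82.
d(A,B) + d(B,C) - d(A,C) = 22 + 26 - 82 = 48 - 82 = -34. This is < 0, so the triangle inequality FAILS for these points (squared-Euclidean is not a metric).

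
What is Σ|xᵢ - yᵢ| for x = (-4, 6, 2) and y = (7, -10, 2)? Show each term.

Σ|x_i - y_i| = |-4 - 7| + |6 - (-10)| + |2 - 2| = 11 + 16 + 0 = 27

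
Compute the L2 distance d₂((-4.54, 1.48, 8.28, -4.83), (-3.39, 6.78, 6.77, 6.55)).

√(Σ(x_i - y_i)²) = √((-4.54 - (-3.39))² + (1.48 - 6.78)² + (8.28 - 6.77)² + (-4.83 - 6.55)²)
= √((-1.15)² + (-5.3)² + 1.51² + (-11.38)²) = √(1.3225 + 28.09 + 2.2801 + 129.5044) = √161.197 ≈ 12.6963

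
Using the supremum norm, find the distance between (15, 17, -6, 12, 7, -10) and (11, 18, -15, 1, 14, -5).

max(|x_i - y_i|) = max(|15 - 11|, |17 - 18|, |-6 - (-15)|, |12 - 1|, |7 - 14|, |-10 - (-5)|) = max(4, 1, 9, 11, 7, 5) = 11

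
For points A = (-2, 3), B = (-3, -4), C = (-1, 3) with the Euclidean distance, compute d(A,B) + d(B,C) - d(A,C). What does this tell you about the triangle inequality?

d(A,B) = √(1² + 7²) = √50 ≈ 7.0711, d(B,C) = √(2² + 7²) = √53 ≈ 7.2801, d(A,C) = √(1² + 0²) = √1 = 1.
d(A,B) + d(B,C) - d(A,C) = 7.0711 + 7.2801 - 1 = 14.3512 - 1 = 13.3512 (to 4 decimal places). This is ≥ 0, so the triangle inequality holds for these points.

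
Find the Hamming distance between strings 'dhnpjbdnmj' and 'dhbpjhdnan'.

Differing positions: 3, 6, 9, 10. Hamming distance = 4.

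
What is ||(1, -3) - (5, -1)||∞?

max(|x_i - y_i|) = max(|1 - 5|, |-3 - (-1)|) = max(4, 2) = 4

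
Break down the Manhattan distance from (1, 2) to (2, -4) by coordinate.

Σ|x_i - y_i| = |1 - 2| + |2 - (-4)| = 1 + 6 = 7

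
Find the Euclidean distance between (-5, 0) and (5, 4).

√(Σ(x_i - y_i)²) = √((-5 - 5)² + (0 - 4)²)
= √((-10)² + (-4)²) = √(100 + 16) = √116 ≈ 10.7703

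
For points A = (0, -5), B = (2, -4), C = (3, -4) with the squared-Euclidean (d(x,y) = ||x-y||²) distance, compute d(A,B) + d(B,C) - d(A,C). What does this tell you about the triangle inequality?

d(A,B) = 2² + 1² = 5, d(B,C) = 1² + 0² = 1, d(A,C) = 3² + 1² = 10.
d(A,B) + d(B,C) - d(A,C) = 5 + 1 - 10 = 6 - 10 = -4. This is < 0, so the triangle inequality FAILS for these points (squared-Euclidean is not a metric).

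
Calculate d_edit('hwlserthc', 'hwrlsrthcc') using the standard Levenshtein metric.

Let D[i][j] be the edit distance between the first i characters of 'hwlserthc' and the first j characters of 'hwrlsrthcc', with D[i][0] = i, D[0][j] = j, and D[i][j] = D[i-1][j-1] if the characters match, else 1 + min(D[i-1][j], D[i][j-1], D[i-1][j-1]). Filling the table (rows: prefixes of 'hwlserthc', columns: prefixes of 'hwrlsrthcc'):
     ε  h  w  r  l  s  r  t  h  c  c
  ε  0  1  2  3  4  5  6  7  8  9 10
  h  1  0  1  2  3  4  5  6  7  8  9
  w  2  1  0  1  2  3  4  5  6  7  8
  l  3  2  1  1  1  2  3  4  5  6  7
  s  4  3  2  2  2  1  2  3  4  5  6
  e  5  4  3  3  3  2  2  3  4  5  6
  r  6  5  4  3  4  3  2  3  4  5  6
  t  7  6  5  4  4  4  3  2  3  4  5
  h  8  7  6  5  5  5  4  3  2  3  4
  c  9  8  7  6  6  6  5  4  3  2  3
The bottom-right entry gives D[9][10] = 3, so no sequence of fewer than 3 edits works. Backtracking through the table gives one optimal edit sequence (3 edits):
  hwlserthc → hwrlserthc (ins r @3)
  hwrlserthc → hwrlsrthc (del e @6)
  hwrlsrthc → hwrlsrthcc (ins c @9)
Edit distance = 3.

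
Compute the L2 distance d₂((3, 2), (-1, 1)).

√(Σ(x_i - y_i)²) = √((3 - (-1))² + (2 - 1)²)
= √(4² + 1²) = √(16 + 1) = √17 ≈ 4.1231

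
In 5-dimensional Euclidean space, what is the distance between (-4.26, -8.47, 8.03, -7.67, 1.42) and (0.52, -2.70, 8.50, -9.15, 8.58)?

√(Σ(x_i - y_i)²) = √((-4.26 - 0.52)² + (-8.47 - (-2.7))² + (8.03 - 8.5)² + (-7.67 - (-9.15))² + (1.42 - 8.58)²)
= √((-4.78)² + (-5.77)² + (-0.47)² + 1.48² + (-7.16)²) = √(22.8484 + 33.2929 + 0.2209 + 2.1904 + 51.2656) = √109.8182 ≈ 10.4794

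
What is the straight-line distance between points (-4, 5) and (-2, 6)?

√(Σ(x_i - y_i)²) = √((-4 - (-2))² + (5 - 6)²)
= √((-2)² + (-1)²) = √(4 + 1) = √5 ≈ 2.2361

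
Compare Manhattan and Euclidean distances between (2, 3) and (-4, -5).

L1 = |2 - (-4)| + |3 - (-5)| = 6 + 8 = 14
L2 = √(6² + 8²) = √100 = 10
L1 ≥ L2 always (equality iff movement is along one axis); L1 > L2 here.
Ratio L1/L2 = 14/10 = 1.4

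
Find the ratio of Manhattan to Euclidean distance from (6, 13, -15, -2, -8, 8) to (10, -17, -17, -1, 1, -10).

L1 = |6 - 10| + |13 - (-17)| + |-15 - (-17)| + |-2 - (-1)| + |-8 - 1| + |8 - (-10)| = 4 + 30 + 2 + 1 + 9 + 18 = 64
L2 = √(4² + 30² + 2² + 1² + 9² + 18²) = √1326 ≈ 36.4143
L1 ≥ L2 always (equality iff movement is along one axis); L1 > L2 here.
Ratio L1/L2 = 64/√1326 ≈ 1.7576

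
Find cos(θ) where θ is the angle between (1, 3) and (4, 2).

With u = (1, 3), v = (4, 2):
u·v = 1·4 + 3·2 = 4 + 6 = 10.
|u| = √(1² + 3²) = √10, |v| = √(4² + 2²) = √20, so |u||v| = √(10·20) = √200.
cos θ = (u·v)/(|u||v|) = 10/√200 ≈ 0.7071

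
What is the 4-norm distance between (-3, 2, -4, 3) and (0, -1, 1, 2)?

(Σ|x_i - y_i|^4)^(1/4) = (|-3 - 0|^4 + |2 - (-1)|^4 + |-4 - 1|^4 + |3 - 2|^4)^(1/4)
= (3^4 + 3^4 + 5^4 + 1^4)^(1/4) = (81 + 81 + 625 + 1)^(1/4) = (788)^(1/4) ≈ 5.2982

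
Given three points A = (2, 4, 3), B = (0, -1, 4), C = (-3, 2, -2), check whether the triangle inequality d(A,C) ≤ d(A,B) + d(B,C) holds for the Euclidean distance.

d(A,B) = √(2² + 5² + 1²) = √30 ≈ 5.4772, d(B,C) = √(3² + 3² + 6²) = √54 ≈ 7.3485, d(A,C) = √(5² + 2² + 5²) = √54 ≈ 7.3485.
d(A,C) ≈ 7.3485 ≤ 5.4772 + 7.3485 = 12.8257. Triangle inequality is satisfied.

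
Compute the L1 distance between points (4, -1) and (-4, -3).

Σ|x_i - y_i| = |4 - (-4)| + |-1 - (-3)| = 8 + 2 = 10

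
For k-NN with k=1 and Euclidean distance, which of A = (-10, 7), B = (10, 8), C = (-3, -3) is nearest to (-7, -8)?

Distances: d(A) ≈ 15.2971, d(B) ≈ 23.3452, d(C) ≈ 6.4031. Nearest: C = (-3, -3) with distance 6.4031.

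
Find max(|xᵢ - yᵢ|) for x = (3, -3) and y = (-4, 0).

max(|x_i - y_i|) = max(|3 - (-4)|, |-3 - 0|) = max(7, 3) = 7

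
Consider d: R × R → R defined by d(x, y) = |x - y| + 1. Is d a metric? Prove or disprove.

No. d fails identity of indiscernibles (specifically d(x,x) = 0): d(-7, -7) = |-7 - (-7)| + 1 = 0 + 1 = 1 ≠ 0.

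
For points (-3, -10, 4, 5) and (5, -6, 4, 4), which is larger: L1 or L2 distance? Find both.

L1 = |-3 - 5| + |-10 - (-6)| + |4 - 4| + |5 - 4| = 8 + 4 + 0 + 1 = 13
L2 = √(8² + 4² + 0² + 1²) = √81 = 9
L1 ≥ L2 always (equality iff movement is along one axis); L1 > L2 here.
Ratio L1/L2 = 13/9 ≈ 1.4444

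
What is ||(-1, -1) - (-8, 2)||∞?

max(|x_i - y_i|) = max(|-1 - (-8)|, |-1 - 2|) = max(7, 3) = 7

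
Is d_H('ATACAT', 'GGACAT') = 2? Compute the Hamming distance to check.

Differing positions: 1, 2. Hamming distance = 2, so the claim is true.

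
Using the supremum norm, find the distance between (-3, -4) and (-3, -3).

max(|x_i - y_i|) = max(|-3 - (-3)|, |-4 - (-3)|) = max(0, 1) = 1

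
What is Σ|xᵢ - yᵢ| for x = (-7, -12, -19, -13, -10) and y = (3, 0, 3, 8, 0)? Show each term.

Σ|x_i - y_i| = |-7 - 3| + |-12 - 0| + |-19 - 3| + |-13 - 8| + |-10 - 0| = 10 + 12 + 22 + 21 + 10 = 75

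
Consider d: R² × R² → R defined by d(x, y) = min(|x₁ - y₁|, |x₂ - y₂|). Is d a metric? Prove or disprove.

No. d fails identity of indiscernibles: take x = (0, 0) and y = (0, 8). Then d(x,y) = min(|0 - 0|, |0 - 8|) = min(0, 8) = 0, yet x ≠ y.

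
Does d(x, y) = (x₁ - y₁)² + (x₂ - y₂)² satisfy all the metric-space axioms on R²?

No. The squared Euclidean distance fails the triangle inequality. Counterexample: x = (0, 0), y = (5, 3), z = (10, 6). d(x,z) = 10² + 6² = 136, but d(x,y) + d(y,z) = (5² + 3²) + (5² + 3²) = 34 + 34 = 68. Since 136 > 68, the triangle inequality is violated. (Note: √d, the ordinary Euclidean distance, IS a metric.)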